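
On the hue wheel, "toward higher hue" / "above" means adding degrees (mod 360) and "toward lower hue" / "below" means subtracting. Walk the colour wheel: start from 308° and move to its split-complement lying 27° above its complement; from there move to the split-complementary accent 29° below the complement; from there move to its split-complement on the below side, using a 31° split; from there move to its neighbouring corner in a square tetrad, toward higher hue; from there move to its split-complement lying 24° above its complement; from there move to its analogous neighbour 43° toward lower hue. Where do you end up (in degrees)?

346°

+207° (split-comp 27° ↑): 308 + 207 = 515 → 515 − 360 = 155°
+151° (split-comp 29° ↓): 155 + 151 = 306°
+149° (split-comp 31° ↓): 306 + 149 = 455 → 455 − 360 = 95°
+90° (square ↑): 95 + 90 = 185°
+204° (split-comp 24° ↑): 185 + 204 = 389 → 389 − 360 = 29°
−43° (analog 43° ↓): 29 − 43 = -14 → -14 + 360 = 346°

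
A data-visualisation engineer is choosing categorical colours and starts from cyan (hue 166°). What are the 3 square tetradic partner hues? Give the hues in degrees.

256°, 346°, and 76°

A square tetradic scheme places four hues every 90°.
166 + 90 = 256°
166 + 180 = 346°
166 + 270 = 436 → 436 − 360 = 76°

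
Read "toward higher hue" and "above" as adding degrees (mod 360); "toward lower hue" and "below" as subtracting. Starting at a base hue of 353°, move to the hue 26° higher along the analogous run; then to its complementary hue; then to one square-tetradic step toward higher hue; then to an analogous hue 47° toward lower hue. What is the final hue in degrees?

353 + 26 = 379 → 379 − 360 = 19°   (analog 26° ↑)
19 + 180 = 199°   (complement)
199 + 90 = 289°   (square ↑)
289 − 47 = 242°   (analog 47° ↓)

242°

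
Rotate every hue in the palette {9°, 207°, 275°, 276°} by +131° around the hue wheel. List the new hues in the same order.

140°, 338°, 46°, 47°

9 + 131 = 140°
207 + 131 = 338°
275 + 131 = 406 → 406 − 360 = 46°
276 + 131 = 407 → 407 − 360 = 47°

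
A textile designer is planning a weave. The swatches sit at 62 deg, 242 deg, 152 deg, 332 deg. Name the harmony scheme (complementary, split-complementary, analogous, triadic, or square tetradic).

Sort the hues: 62°, 152°, 242°, 332°.
Successive gaps around the wheel: 90°, 90°, 90°, 90°.
Four hues every 90° form a square tetradic scheme.

square tetradic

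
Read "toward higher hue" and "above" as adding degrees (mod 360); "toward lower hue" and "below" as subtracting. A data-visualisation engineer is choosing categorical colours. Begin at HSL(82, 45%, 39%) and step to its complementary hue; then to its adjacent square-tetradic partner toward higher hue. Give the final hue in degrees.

352°

+180° (complement): 82 + 180 = 262°
+90° (square ↑): 262 + 90 = 352°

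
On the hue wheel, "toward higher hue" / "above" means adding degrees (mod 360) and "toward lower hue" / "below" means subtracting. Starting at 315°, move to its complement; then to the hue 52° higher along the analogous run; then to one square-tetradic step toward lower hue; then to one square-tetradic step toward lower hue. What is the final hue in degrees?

7°

+180° (complement): 315 + 180 = 495 → 495 − 360 = 135°
+52° (analog 52° ↑): 135 + 52 = 187°
−90° (square ↓): 187 − 90 = 97°
−90° (square ↓): 97 − 90 = 7°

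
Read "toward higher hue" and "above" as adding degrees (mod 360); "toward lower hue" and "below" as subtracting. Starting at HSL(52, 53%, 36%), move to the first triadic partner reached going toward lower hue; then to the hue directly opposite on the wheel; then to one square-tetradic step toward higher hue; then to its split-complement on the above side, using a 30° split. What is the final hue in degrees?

triadic ↓ −120°: 52 − 120 = -68 → -68 + 360 = 292°
complement +180°: 292 + 180 = 472 → 472 − 360 = 112°
square ↑ +90°: 112 + 90 = 202°
split-comp 30° ↑ +210°: 202 + 210 = 412 → 412 − 360 = 52°

52°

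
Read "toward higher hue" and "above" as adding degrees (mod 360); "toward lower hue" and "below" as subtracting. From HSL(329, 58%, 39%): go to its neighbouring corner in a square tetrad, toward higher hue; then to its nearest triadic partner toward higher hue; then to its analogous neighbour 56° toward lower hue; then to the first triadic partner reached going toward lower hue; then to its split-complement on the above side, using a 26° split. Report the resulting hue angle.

329 + 90 = 419 → 419 − 360 = 59°   (square ↑)
59 + 120 = 179°   (triadic ↑)
179 − 56 = 123°   (analog 56° ↓)
123 − 120 = 3°   (triadic ↓)
3 + 206 = 209°   (split-comp 26° ↑)

209°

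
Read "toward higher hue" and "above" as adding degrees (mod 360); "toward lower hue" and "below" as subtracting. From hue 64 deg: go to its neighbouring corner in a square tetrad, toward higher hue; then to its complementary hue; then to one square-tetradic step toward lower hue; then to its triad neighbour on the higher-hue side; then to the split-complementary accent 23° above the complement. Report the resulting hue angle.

207°

+90° (square ↑): 64 + 90 = 154°
+180° (complement): 154 + 180 = 334°
−90° (square ↓): 334 − 90 = 244°
+120° (triadic ↑): 244 + 120 = 364 → 364 − 360 = 4°
+203° (split-comp 23° ↑): 4 + 203 = 207°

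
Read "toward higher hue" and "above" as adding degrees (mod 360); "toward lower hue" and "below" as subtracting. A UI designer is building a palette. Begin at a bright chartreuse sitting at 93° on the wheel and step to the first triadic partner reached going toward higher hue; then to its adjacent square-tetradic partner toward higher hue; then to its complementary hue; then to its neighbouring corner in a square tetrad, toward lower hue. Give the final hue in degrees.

33°

93 + 120 = 213°   (triadic ↑)
213 + 90 = 303°   (square ↑)
303 + 180 = 483 → 483 − 360 = 123°   (complement)
123 − 90 = 33°   (square ↓)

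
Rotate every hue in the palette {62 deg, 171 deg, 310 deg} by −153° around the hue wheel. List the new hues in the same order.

269°, 18°, 157°

62 − 153 = -91 → -91 + 360 = 269°
171 − 153 = 18°
310 − 153 = 157°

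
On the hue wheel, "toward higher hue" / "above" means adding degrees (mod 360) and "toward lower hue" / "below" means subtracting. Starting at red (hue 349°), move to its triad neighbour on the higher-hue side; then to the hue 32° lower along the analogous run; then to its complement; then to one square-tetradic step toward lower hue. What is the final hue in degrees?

167°

349 + 120 = 469 → 469 − 360 = 109°   (triadic ↑)
109 − 32 = 77°   (analog 32° ↓)
77 + 180 = 257°   (complement)
257 − 90 = 167°   (square ↓)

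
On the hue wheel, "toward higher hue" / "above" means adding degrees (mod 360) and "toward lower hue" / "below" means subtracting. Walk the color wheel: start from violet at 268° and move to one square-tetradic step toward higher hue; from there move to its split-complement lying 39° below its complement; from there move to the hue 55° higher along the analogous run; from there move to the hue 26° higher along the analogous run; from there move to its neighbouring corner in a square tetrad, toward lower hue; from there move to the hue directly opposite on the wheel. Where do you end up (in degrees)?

310°

square ↑ +90°: 268 + 90 = 358°
split-comp 39° ↓ +141°: 358 + 141 = 499 → 499 − 360 = 139°
analog 55° ↑ +55°: 139 + 55 = 194°
analog 26° ↑ +26°: 194 + 26 = 220°
square ↓ −90°: 220 − 90 = 130°
complement +180°: 130 + 180 = 310°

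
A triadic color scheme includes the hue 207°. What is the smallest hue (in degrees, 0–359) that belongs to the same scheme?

87°

A triad places three hues 120° apart.
The full set through 207° is {87°, 207°, 327°}.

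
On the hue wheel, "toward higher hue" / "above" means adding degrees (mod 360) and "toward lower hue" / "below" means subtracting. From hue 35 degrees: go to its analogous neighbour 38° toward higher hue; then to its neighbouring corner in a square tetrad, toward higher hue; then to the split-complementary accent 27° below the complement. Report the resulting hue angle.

316°

35 + 38 = 73°   (analog 38° ↑)
73 + 90 = 163°   (square ↑)
163 + 153 = 316°   (split-comp 27° ↓)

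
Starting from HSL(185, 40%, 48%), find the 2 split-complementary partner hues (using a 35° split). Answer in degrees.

330° and 40°

Complement of 185 degrees: 185 + 180 = 365 → 365 − 360 = 5°
5 − 35 = -30 → -30 + 360 = 330°
5 + 35 = 40°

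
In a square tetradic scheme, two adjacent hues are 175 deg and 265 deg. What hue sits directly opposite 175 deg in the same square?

355°

A square tetradic scheme places four hues 90° apart; opposite corners are 180° apart.
175 + 180 = 355°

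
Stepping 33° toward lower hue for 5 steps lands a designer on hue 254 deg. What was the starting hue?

59°

5 steps of 33° (toward lower hue) give a net shift of −165°.
Start = end − shift: 254 + 165 = 419 → 419 − 360 = 59°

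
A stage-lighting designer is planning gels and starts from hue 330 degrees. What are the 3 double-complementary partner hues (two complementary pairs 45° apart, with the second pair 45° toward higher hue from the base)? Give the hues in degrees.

15°, 150°, 195°

330 + 45 = 375 → 375 − 360 = 15°
330 + 180 = 510 → 510 − 360 = 150°
330 + 225 = 555 → 555 − 360 = 195°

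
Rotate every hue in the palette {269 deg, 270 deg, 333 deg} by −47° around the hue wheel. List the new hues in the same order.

222°, 223°, 286°

269 − 47 = 222°
270 − 47 = 223°
333 − 47 = 286°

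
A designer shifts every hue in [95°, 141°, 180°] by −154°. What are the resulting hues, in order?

301°, 347°, 26°

95 − 154 = -59 → -59 + 360 = 301°
141 − 154 = -13 → -13 + 360 = 347°
180 − 154 = 26°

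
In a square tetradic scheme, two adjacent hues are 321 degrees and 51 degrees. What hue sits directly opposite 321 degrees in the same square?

A square tetradic scheme places four hues 90° apart; opposite corners are 180° apart.
321 + 180 = 501 → 501 − 360 = 141°

141°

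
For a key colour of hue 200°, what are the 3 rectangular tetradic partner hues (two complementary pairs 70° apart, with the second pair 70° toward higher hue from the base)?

A rectangular tetradic uses two complementary pairs 70° apart: offsets 0°, 70°, 180°, 250°.
200 + 70 = 270°
200 + 180 = 380 → 380 − 360 = 20°
200 + 250 = 450 → 450 − 360 = 90°

270°, 20°, and 90°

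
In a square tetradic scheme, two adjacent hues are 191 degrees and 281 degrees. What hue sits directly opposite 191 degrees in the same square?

A square tetradic scheme places four hues 90° apart; opposite corners are 180° apart.
191 + 180 = 371 → 371 − 360 = 11°

11°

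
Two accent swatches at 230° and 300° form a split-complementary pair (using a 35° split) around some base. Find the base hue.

The accents sit 35° either side of the complement, so the complement is their short-arc midpoint on the wheel.
Short-arc midpoint of 230° and 300°: 265°.
Base is 180° from the complement: 265 − 180 = 85°

85°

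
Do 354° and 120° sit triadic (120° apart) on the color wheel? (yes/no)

no

Angular distance: |354 − 120| = 234; shorter arc = 360 − 234 = 126°.
Triadic (120° apart) requires 120°.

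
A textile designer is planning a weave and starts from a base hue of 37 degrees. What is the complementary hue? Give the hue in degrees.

217°

The complement sits 180° across the wheel.
37 + 180 = 217°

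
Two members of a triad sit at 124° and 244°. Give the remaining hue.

4°

A triad spaces three hues 120° apart.
The full set is {4°, 124°, 244°}.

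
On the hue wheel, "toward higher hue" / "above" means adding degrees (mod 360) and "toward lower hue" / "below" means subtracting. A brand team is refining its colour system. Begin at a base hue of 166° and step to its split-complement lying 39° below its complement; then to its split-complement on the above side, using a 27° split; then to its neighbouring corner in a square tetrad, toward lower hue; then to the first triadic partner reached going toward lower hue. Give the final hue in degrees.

split-comp 39° ↓ +141°: 166 + 141 = 307°
split-comp 27° ↑ +207°: 307 + 207 = 514 → 514 − 360 = 154°
square ↓ −90°: 154 − 90 = 64°
triadic ↓ −120°: 64 − 120 = -56 → -56 + 360 = 304°

304°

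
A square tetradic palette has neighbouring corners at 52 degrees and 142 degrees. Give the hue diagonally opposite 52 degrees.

232°

A square tetradic scheme places four hues 90° apart; opposite corners are 180° apart.
52 + 180 = 232°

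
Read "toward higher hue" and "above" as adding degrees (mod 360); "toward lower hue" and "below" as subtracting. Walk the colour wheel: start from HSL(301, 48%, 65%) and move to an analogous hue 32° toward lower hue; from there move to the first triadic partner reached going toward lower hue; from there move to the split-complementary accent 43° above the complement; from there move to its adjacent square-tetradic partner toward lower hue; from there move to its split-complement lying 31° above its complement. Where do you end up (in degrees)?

133°

−32° (analog 32° ↓): 301 − 32 = 269°
−120° (triadic ↓): 269 − 120 = 149°
+223° (split-comp 43° ↑): 149 + 223 = 372 → 372 − 360 = 12°
−90° (square ↓): 12 − 90 = -78 → -78 + 360 = 282°
+211° (split-comp 31° ↑): 282 + 211 = 493 → 493 − 360 = 133°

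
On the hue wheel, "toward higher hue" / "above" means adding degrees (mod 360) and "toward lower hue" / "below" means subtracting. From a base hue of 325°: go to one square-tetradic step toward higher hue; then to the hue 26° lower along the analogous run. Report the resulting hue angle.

29°

325 + 90 = 415 → 415 − 360 = 55°   (square ↑)
55 − 26 = 29°   (analog 26° ↓)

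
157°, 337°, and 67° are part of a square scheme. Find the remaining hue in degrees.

247°

A square tetradic scheme places four hues every 90°.
The full set through 67° is {67°, 157°, 247°, 337°}.
Given {67°, 157°, 337°}, the missing hue is 247°.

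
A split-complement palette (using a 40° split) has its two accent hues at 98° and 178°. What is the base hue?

318°

The accents sit 40° either side of the complement, so the complement is their short-arc midpoint on the wheel.
Short-arc midpoint of 98° and 178°: 138°.
Base is 180° from the complement: 138 − 180 = -42 → -42 + 360 = 318°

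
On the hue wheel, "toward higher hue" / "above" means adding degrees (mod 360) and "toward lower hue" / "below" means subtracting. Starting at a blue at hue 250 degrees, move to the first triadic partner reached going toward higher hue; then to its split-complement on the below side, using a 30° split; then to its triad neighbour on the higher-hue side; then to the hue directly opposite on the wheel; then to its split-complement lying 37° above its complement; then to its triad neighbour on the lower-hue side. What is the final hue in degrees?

197°

250 + 120 = 370 → 370 − 360 = 10°   (triadic ↑)
10 + 150 = 160°   (split-comp 30° ↓)
160 + 120 = 280°   (triadic ↑)
280 + 180 = 460 → 460 − 360 = 100°   (complement)
100 + 217 = 317°   (split-comp 37° ↑)
317 − 120 = 197°   (triadic ↓)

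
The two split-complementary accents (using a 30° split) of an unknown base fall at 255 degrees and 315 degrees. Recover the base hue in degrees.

The accents sit 30° either side of the complement, so the complement is their short-arc midpoint on the wheel.
Short-arc midpoint of 255° and 315°: 285°.
Base is 180° from the complement: 285 − 180 = 105°

105°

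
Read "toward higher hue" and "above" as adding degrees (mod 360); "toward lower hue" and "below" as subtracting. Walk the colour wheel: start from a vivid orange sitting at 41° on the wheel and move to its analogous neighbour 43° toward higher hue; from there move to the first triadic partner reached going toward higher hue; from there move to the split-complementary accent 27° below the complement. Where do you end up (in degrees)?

357°

analog 43° ↑ +43°: 41 + 43 = 84°
triadic ↑ +120°: 84 + 120 = 204°
split-comp 27° ↓ +153°: 204 + 153 = 357°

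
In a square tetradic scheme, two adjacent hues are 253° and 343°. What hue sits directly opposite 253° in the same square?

A square tetradic scheme places four hues 90° apart; opposite corners are 180° apart.
253 + 180 = 433 → 433 − 360 = 73°

73°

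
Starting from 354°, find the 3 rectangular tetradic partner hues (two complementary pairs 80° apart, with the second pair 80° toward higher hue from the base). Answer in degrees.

A rectangular tetradic uses two complementary pairs 80° apart: offsets 0°, 80°, 180°, 260°.
354 + 80 = 434 → 434 − 360 = 74°
354 + 180 = 534 → 534 − 360 = 174°
354 + 260 = 614 → 614 − 360 = 254°

74°, 174° and 254°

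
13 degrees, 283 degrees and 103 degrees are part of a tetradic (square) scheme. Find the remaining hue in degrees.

193°

A square tetradic scheme places four hues every 90°.
The full set through 13° is {13°, 103°, 193°, 283°}.
Given {13°, 103°, 283°}, the missing hue is 193°.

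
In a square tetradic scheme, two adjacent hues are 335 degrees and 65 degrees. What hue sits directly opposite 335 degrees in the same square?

155°

A square tetradic scheme places four hues 90° apart; opposite corners are 180° apart.
335 + 180 = 515 → 515 − 360 = 155°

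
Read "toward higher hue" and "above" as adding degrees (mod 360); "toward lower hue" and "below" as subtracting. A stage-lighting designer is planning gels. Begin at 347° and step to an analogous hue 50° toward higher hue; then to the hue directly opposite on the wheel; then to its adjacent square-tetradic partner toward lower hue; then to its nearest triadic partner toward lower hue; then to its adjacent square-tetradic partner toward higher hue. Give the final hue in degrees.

97°

analog 50° ↑ +50°: 347 + 50 = 397 → 397 − 360 = 37°
complement +180°: 37 + 180 = 217°
square ↓ −90°: 217 − 90 = 127°
triadic ↓ −120°: 127 − 120 = 7°
square ↑ +90°: 7 + 90 = 97°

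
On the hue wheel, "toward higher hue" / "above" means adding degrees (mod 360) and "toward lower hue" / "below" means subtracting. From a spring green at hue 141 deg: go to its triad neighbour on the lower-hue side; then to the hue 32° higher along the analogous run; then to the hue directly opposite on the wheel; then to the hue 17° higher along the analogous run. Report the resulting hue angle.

250°

−120° (triadic ↓): 141 − 120 = 21°
+32° (analog 32° ↑): 21 + 32 = 53°
+180° (complement): 53 + 180 = 233°
+17° (analog 17° ↑): 233 + 17 = 250°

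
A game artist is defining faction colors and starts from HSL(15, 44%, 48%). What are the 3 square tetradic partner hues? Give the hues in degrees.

105°, 195°, 285°

A square tetradic scheme places four hues every 90°.
15 + 90 = 105°
15 + 180 = 195°
15 + 270 = 285°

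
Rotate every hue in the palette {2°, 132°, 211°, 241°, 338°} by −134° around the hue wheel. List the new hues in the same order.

228°, 358°, 77°, 107°, 204°

2 − 134 = -132 → -132 + 360 = 228°
132 − 134 = -2 → -2 + 360 = 358°
211 − 134 = 77°
241 − 134 = 107°
338 − 134 = 204°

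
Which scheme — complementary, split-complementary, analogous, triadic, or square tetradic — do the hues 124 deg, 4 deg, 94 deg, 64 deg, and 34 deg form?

Sort the hues: 4°, 34°, 64°, 94°, 124°.
Successive gaps around the wheel: 30°, 30°, 30°, 30°, 240°.
A run of hues at equal small steps (30°) with one large closing gap is an analogous group.

analogous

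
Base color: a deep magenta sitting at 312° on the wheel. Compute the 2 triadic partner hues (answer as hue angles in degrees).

72° and 192°

312 + 120 = 432 → 432 − 360 = 72°
312 + 240 = 552 → 552 − 360 = 192°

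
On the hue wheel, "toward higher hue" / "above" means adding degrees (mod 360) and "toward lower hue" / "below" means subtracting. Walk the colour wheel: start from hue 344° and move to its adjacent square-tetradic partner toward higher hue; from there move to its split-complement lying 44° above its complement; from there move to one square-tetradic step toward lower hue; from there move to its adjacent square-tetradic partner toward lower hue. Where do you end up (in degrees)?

+90° (square ↑): 344 + 90 = 434 → 434 − 360 = 74°
+224° (split-comp 44° ↑): 74 + 224 = 298°
−90° (square ↓): 298 − 90 = 208°
−90° (square ↓): 208 − 90 = 118°

118°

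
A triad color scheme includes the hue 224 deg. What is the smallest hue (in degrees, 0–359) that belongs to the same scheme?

104°

A triad places three hues 120° apart.
The full set through 224° is {104°, 224°, 344°}.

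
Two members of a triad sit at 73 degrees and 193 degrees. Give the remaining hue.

A triad spaces three hues 120° apart.
The full set is {73°, 193°, 313°}.

313°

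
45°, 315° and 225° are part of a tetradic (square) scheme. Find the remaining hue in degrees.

A square tetradic scheme places four hues every 90°.
The full set through 45° is {45°, 135°, 225°, 315°}.
Given {45°, 225°, 315°}, the missing hue is 135°.

135°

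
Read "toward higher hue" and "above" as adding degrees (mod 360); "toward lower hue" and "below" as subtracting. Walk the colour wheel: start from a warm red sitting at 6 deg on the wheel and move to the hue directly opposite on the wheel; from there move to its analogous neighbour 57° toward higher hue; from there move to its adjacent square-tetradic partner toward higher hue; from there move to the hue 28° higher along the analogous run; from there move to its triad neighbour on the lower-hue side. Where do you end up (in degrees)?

241°

6 + 180 = 186°   (complement)
186 + 57 = 243°   (analog 57° ↑)
243 + 90 = 333°   (square ↑)
333 + 28 = 361 → 361 − 360 = 1°   (analog 28° ↑)
1 − 120 = -119 → -119 + 360 = 241°   (triadic ↓)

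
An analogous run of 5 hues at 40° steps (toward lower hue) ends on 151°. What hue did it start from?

4 steps of 40° (toward lower hue) give a net shift of −160°.
Start = end − shift: 151 + 160 = 311°

311°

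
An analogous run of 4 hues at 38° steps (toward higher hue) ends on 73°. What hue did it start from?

319°

3 steps of 38° (toward higher hue) give a net shift of +114°.
Start = end − shift: 73 − 114 = -41 → -41 + 360 = 319°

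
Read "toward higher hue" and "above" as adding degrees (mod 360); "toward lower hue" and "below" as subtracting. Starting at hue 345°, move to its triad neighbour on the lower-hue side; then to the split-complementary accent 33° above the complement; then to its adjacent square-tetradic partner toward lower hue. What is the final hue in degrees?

348°

triadic ↓ −120°: 345 − 120 = 225°
split-comp 33° ↑ +213°: 225 + 213 = 438 → 438 − 360 = 78°
square ↓ −90°: 78 − 90 = -12 → -12 + 360 = 348°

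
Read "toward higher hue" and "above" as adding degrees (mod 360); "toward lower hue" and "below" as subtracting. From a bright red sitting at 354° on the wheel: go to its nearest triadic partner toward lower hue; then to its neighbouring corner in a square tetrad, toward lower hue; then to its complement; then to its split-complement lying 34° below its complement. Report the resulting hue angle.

354 − 120 = 234°   (triadic ↓)
234 − 90 = 144°   (square ↓)
144 + 180 = 324°   (complement)
324 + 146 = 470 → 470 − 360 = 110°   (split-comp 34° ↓)

110°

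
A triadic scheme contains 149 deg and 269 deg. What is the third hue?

29°

A triad spaces three hues 120° apart.
The full set is {29°, 149°, 269°}.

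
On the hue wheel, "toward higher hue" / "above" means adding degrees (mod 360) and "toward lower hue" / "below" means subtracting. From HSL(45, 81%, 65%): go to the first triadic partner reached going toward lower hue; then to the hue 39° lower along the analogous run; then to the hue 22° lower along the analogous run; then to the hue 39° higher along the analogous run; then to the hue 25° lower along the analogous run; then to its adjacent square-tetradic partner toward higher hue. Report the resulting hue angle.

triadic ↓ −120°: 45 − 120 = -75 → -75 + 360 = 285°
analog 39° ↓ −39°: 285 − 39 = 246°
analog 22° ↓ −22°: 246 − 22 = 224°
analog 39° ↑ +39°: 224 + 39 = 263°
analog 25° ↓ −25°: 263 − 25 = 238°
square ↑ +90°: 238 + 90 = 328°

328°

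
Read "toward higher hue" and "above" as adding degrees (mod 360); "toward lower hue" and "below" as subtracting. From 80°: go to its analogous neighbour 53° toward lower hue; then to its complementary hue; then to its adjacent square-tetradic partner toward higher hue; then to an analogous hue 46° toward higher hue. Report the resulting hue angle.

80 − 53 = 27°   (analog 53° ↓)
27 + 180 = 207°   (complement)
207 + 90 = 297°   (square ↑)
297 + 46 = 343°   (analog 46° ↑)

343°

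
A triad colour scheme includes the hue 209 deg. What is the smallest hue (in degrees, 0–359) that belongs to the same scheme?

A triad places three hues 120° apart.
The full set through 209° is {89°, 209°, 329°}.

89°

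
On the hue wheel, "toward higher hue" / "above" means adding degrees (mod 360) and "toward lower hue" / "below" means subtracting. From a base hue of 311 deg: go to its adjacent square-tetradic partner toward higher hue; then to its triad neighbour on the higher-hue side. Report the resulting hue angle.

161°

311 + 90 = 401 → 401 − 360 = 41°   (square ↑)
41 + 120 = 161°   (triadic ↑)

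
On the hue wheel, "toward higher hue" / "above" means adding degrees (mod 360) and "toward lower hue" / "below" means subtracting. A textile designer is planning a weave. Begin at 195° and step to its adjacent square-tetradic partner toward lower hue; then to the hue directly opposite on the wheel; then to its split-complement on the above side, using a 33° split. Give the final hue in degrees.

138°

square ↓ −90°: 195 − 90 = 105°
complement +180°: 105 + 180 = 285°
split-comp 33° ↑ +213°: 285 + 213 = 498 → 498 − 360 = 138°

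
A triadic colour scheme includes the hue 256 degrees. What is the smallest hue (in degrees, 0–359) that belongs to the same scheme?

A triad places three hues 120° apart.
The full set through 256° is {16°, 136°, 256°}.

16°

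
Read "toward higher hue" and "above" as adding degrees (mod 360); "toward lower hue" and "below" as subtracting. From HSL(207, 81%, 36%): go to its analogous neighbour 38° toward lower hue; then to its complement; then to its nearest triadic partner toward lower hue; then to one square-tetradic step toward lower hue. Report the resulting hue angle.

139°

analog 38° ↓ −38°: 207 − 38 = 169°
complement +180°: 169 + 180 = 349°
triadic ↓ −120°: 349 − 120 = 229°
square ↓ −90°: 229 − 90 = 139°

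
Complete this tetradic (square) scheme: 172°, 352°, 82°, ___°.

A square tetradic scheme places four hues every 90°.
The full set through 82° is {82°, 172°, 262°, 352°}.
Given {82°, 172°, 352°}, the missing hue is 262°.

262°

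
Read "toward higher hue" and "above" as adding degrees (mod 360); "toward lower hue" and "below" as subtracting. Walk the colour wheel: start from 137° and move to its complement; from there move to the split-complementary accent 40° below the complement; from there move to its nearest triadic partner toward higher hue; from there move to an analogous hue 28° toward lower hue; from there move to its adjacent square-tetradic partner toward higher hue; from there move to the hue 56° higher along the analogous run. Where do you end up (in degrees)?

137 + 180 = 317°   (complement)
317 + 140 = 457 → 457 − 360 = 97°   (split-comp 40° ↓)
97 + 120 = 217°   (triadic ↑)
217 − 28 = 189°   (analog 28° ↓)
189 + 90 = 279°   (square ↑)
279 + 56 = 335°   (analog 56° ↑)

335°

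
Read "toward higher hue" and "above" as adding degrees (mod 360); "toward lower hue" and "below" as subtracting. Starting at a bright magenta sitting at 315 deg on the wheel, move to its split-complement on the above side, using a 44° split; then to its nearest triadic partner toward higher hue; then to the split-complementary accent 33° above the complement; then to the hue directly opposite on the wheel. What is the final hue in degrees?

+224° (split-comp 44° ↑): 315 + 224 = 539 → 539 − 360 = 179°
+120° (triadic ↑): 179 + 120 = 299°
+213° (split-comp 33° ↑): 299 + 213 = 512 → 512 − 360 = 152°
+180° (complement): 152 + 180 = 332°

332°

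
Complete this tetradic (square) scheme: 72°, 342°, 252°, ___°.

162°

A square tetradic scheme places four hues every 90°.
The full set through 72° is {72°, 162°, 252°, 342°}.
Given {72°, 252°, 342°}, the missing hue is 162°.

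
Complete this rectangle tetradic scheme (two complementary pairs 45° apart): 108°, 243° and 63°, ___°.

288°

A rectangular tetradic uses two complementary pairs 45° apart: offsets 0°, 45°, 180°, 225°.
Among {63°, 108°, 243°}, 243° and 63° are a 180° pair.
The remaining hue 108° needs its own complement: 108 + 180 = 288°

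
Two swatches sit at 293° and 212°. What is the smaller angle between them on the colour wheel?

81°

|293 − 212| = 81.
81 ≤ 180, so the shorter arc is 81°.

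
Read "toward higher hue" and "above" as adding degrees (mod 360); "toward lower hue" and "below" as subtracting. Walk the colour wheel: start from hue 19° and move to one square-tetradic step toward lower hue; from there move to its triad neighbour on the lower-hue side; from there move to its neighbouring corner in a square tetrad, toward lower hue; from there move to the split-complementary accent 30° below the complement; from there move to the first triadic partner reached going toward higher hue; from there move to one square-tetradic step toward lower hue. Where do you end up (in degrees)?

square ↓ −90°: 19 − 90 = -71 → -71 + 360 = 289°
triadic ↓ −120°: 289 − 120 = 169°
square ↓ −90°: 169 − 90 = 79°
split-comp 30° ↓ +150°: 79 + 150 = 229°
triadic ↑ +120°: 229 + 120 = 349°
square ↓ −90°: 349 − 90 = 259°

259°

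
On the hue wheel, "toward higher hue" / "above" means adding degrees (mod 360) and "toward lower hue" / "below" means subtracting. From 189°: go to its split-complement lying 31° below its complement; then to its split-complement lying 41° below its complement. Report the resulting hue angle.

+149° (split-comp 31° ↓): 189 + 149 = 338°
+139° (split-comp 41° ↓): 338 + 139 = 477 → 477 − 360 = 117°

117°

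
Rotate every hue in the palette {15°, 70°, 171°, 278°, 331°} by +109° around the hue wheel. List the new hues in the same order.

15 + 109 = 124°
70 + 109 = 179°
171 + 109 = 280°
278 + 109 = 387 → 387 − 360 = 27°
331 + 109 = 440 → 440 − 360 = 80°

124°, 179°, 280°, 27°, 80°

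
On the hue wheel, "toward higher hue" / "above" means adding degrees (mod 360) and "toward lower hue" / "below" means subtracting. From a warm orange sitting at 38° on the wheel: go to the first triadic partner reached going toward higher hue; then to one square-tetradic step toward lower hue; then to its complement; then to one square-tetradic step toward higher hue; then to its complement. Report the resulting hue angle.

38 + 120 = 158°   (triadic ↑)
158 − 90 = 68°   (square ↓)
68 + 180 = 248°   (complement)
248 + 90 = 338°   (square ↑)
338 + 180 = 518 → 518 − 360 = 158°   (complement)

158°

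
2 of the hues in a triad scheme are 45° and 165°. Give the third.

A triad places three hues 120° apart.
The full set through 45° is {45°, 165°, 285°}.
Given {45°, 165°}, the missing hue is 285°.

285°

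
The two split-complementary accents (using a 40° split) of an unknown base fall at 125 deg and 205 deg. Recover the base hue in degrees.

The accents sit 40° either side of the complement, so the complement is their short-arc midpoint on the wheel.
Short-arc midpoint of 125° and 205°: 165°.
Base is 180° from the complement: 165 − 180 = -15 → -15 + 360 = 345°

345°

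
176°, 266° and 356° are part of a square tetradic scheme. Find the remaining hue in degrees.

A square tetradic scheme places four hues every 90°.
The full set through 176° is {86°, 176°, 266°, 356°}.
Given {176°, 266°, 356°}, the missing hue is 86°.

86°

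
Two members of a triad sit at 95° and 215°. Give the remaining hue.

A triad spaces three hues 120° apart.
The full set is {95°, 215°, 335°}.

335°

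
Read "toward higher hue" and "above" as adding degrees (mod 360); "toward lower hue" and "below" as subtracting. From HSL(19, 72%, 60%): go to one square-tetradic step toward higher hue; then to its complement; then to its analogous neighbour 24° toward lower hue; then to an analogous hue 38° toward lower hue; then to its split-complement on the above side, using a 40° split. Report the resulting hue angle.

87°

square ↑ +90°: 19 + 90 = 109°
complement +180°: 109 + 180 = 289°
analog 24° ↓ −24°: 289 − 24 = 265°
analog 38° ↓ −38°: 265 − 38 = 227°
split-comp 40° ↑ +220°: 227 + 220 = 447 → 447 − 360 = 87°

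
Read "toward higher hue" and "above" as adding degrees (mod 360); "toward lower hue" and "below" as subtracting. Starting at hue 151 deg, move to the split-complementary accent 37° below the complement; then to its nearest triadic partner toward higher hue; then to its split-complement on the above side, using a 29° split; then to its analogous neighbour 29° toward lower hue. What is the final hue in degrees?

234°

split-comp 37° ↓ +143°: 151 + 143 = 294°
triadic ↑ +120°: 294 + 120 = 414 → 414 − 360 = 54°
split-comp 29° ↑ +209°: 54 + 209 = 263°
analog 29° ↓ −29°: 263 − 29 = 234°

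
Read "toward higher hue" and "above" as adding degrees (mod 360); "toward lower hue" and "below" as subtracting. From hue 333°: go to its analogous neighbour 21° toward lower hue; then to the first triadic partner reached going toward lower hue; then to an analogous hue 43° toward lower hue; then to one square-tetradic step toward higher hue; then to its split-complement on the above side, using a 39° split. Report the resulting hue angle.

98°

analog 21° ↓ −21°: 333 − 21 = 312°
triadic ↓ −120°: 312 − 120 = 192°
analog 43° ↓ −43°: 192 − 43 = 149°
square ↑ +90°: 149 + 90 = 239°
split-comp 39° ↑ +219°: 239 + 219 = 458 → 458 − 360 = 98°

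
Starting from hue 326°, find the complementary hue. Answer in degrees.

The complement sits 180° across the wheel.
326 + 180 = 506 → 506 − 360 = 146°

146°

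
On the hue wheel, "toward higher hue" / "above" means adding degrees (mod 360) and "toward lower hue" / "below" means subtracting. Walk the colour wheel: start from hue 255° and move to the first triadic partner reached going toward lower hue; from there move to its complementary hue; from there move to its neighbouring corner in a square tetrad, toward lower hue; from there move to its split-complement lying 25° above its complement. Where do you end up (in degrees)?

−120° (triadic ↓): 255 − 120 = 135°
+180° (complement): 135 + 180 = 315°
−90° (square ↓): 315 − 90 = 225°
+205° (split-comp 25° ↑): 225 + 205 = 430 → 430 − 360 = 70°

70°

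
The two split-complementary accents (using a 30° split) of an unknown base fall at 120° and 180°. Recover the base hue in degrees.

The accents sit 30° either side of the complement, so the complement is their short-arc midpoint on the wheel.
Short-arc midpoint of 120° and 180°: 150°.
Base is 180° from the complement: 150 − 180 = -30 → -30 + 360 = 330°

330°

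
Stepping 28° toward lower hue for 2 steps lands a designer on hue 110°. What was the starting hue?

2 steps of 28° (toward lower hue) give a net shift of −56°.
Start = end − shift: 110 + 56 = 166°

166°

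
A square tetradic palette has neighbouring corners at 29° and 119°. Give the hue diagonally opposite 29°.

A square tetradic scheme places four hues 90° apart; opposite corners are 180° apart.
29 + 180 = 209°

209°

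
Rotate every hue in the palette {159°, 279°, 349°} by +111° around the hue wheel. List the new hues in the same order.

270°, 30°, 100°

159 + 111 = 270°
279 + 111 = 390 → 390 − 360 = 30°
349 + 111 = 460 → 460 − 360 = 100°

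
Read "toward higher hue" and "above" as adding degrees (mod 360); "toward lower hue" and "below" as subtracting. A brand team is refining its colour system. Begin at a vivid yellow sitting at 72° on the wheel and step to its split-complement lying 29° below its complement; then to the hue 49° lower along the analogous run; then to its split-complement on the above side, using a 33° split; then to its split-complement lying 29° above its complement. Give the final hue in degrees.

236°

+151° (split-comp 29° ↓): 72 + 151 = 223°
−49° (analog 49° ↓): 223 − 49 = 174°
+213° (split-comp 33° ↑): 174 + 213 = 387 → 387 − 360 = 27°
+209° (split-comp 29° ↑): 27 + 209 = 236°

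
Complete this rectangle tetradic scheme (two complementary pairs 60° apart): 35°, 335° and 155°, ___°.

215°

A rectangular tetradic uses two complementary pairs 60° apart: offsets 0°, 60°, 180°, 240°.
Among {35°, 155°, 335°}, 155° and 335° are a 180° pair.
The remaining hue 35° needs its own complement: 35 + 180 = 215°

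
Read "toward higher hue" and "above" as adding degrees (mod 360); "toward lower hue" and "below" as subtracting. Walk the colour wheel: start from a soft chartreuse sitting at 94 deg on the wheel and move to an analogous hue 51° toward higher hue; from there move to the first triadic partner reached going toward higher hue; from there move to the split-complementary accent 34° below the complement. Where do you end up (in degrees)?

51°

94 + 51 = 145°   (analog 51° ↑)
145 + 120 = 265°   (triadic ↑)
265 + 146 = 411 → 411 − 360 = 51°   (split-comp 34° ↓)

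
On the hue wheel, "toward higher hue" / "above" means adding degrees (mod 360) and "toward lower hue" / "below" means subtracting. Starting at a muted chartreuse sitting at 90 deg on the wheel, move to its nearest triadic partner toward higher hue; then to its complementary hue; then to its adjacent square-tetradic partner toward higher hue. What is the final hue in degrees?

120°

90 + 120 = 210°   (triadic ↑)
210 + 180 = 390 → 390 − 360 = 30°   (complement)
30 + 90 = 120°   (square ↑)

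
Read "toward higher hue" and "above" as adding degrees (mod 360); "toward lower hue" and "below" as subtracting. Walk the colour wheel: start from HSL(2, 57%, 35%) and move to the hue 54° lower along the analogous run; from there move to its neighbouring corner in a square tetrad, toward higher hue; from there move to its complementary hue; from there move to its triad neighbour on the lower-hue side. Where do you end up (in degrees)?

98°

analog 54° ↓ −54°: 2 − 54 = -52 → -52 + 360 = 308°
square ↑ +90°: 308 + 90 = 398 → 398 − 360 = 38°
complement +180°: 38 + 180 = 218°
triadic ↓ −120°: 218 − 120 = 98°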